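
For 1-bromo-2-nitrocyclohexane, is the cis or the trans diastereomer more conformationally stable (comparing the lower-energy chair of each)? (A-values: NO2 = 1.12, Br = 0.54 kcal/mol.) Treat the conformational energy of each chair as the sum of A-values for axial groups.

At 1,2 positions (parity opposite): cis → (a,e or e,a); trans → (e,e or a,a).
Best chair for cis: E = 0.54 kcal/mol; best chair for trans: E = 0.00 kcal/mol.
The trans isomer is lower by 0.54 kcal/mol.

trans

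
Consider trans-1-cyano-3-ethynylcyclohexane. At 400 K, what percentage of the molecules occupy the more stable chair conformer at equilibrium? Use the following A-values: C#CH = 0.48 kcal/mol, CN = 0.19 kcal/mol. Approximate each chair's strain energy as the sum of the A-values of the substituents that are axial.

C1 and C3 have the same parity, so for the trans isomer the two substituents are one axial and one equatorial in each chair.
Chair I (ethynyl axial, cyano equatorial): E = 0.48 kcal/mol; chair II (ethynyl equatorial, cyano axial): E = 0.19 kcal/mol.
ΔG = 0.29 kcal/mol between the two chairs.
K = exp(ΔG/RT) with R = 1.987×10⁻³ kcal mol⁻¹ K⁻¹ and T = 400 K gives K ≈ 1.44.
Fraction in the lower-energy chair = K/(K+1) = 59.0%.

59.0%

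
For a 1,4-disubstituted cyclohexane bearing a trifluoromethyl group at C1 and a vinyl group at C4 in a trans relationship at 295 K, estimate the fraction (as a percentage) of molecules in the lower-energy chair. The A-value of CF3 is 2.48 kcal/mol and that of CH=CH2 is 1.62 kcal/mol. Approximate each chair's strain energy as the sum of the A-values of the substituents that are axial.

C1 and C4 have opposite parity, so for the trans isomer the two substituents are e,e in one chair and a,a in the other.
Chair I (trifluoromethyl axial, vinyl axial): E = 4.10 kcal/mol; chair II (trifluoromethyl equatorial, vinyl equatorial): E = 0.00 kcal/mol.
ΔG = 4.10 kcal/mol between the two chairs.
K = exp(ΔG/RT) with R = 1.987×10⁻³ kcal mol⁻¹ K⁻¹ and T = 295 K gives K ≈ 1.09e+03.
Fraction in the lower-energy chair = K/(K+1) = 99.9%.

99.9%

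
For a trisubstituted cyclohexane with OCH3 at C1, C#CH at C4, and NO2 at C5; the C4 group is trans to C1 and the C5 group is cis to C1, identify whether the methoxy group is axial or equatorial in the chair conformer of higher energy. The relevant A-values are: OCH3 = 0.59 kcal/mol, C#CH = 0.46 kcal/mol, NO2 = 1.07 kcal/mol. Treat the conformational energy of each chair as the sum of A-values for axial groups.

axial

Chair I (methoxy axial, ethynyl axial, nitro axial): E = 2.12 kcal/mol.
Chair II (methoxy equatorial, ethynyl equatorial, nitro equatorial): E = 0.00 kcal/mol.
Chair I is the less stable (higher-energy) conformer, and in that chair the methoxy group is axial.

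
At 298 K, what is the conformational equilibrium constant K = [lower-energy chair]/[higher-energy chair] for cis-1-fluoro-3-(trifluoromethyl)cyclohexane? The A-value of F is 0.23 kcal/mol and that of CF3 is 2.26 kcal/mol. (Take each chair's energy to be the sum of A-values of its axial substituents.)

C1 and C3 have the same parity, so for the cis isomer the two substituents are e,e in one chair and a,a in the other.
Chair I (fluoro axial, trifluoromethyl axial): E = 2.49 kcal/mol; chair II (fluoro equatorial, trifluoromethyl equatorial): E = 0.00 kcal/mol.
ΔG = 2.49 kcal/mol between the two chairs.
K = exp(ΔG/RT) with R = 1.987×10⁻³ kcal mol⁻¹ K⁻¹ and T = 298 K gives K ≈ 67.

K ≈ 67.0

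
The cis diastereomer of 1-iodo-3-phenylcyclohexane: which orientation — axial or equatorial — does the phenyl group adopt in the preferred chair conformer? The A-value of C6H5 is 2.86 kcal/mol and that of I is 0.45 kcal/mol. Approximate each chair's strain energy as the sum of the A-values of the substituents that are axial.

C1 and C3 have the same parity, so for the cis isomer the two substituents are e,e in one chair and a,a in the other.
Chair I (phenyl axial, iodo axial): E = 3.31 kcal/mol.
Chair II (phenyl equatorial, iodo equatorial): E = 0.00 kcal/mol.
Chair II is the more stable (lower-energy) conformer, and in that chair the phenyl group is equatorial.

equatorial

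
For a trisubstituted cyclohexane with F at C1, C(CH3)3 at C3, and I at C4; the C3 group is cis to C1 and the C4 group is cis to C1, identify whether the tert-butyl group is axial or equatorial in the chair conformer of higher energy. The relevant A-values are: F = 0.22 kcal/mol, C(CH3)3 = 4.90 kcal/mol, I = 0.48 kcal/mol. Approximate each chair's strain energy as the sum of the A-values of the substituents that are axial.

Chair I (fluoro axial, tert-butyl axial, iodo equatorial): E = 5.12 kcal/mol.
Chair II (fluoro equatorial, tert-butyl equatorial, iodo axial): E = 0.48 kcal/mol.
Chair I is the less stable (higher-energy) conformer, and in that chair the tert-butyl group is axial.

axial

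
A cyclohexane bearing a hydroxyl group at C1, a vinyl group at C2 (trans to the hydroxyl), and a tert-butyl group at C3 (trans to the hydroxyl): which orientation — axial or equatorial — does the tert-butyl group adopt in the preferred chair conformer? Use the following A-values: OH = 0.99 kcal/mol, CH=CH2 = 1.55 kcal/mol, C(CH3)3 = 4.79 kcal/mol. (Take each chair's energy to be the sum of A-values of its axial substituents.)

Chair I (hydroxyl axial, vinyl axial, tert-butyl equatorial): E = 2.54 kcal/mol.
Chair II (hydroxyl equatorial, vinyl equatorial, tert-butyl axial): E = 4.79 kcal/mol.
Chair I is the more stable (lower-energy) conformer, and in that chair the tert-butyl group is equatorial.

equatorial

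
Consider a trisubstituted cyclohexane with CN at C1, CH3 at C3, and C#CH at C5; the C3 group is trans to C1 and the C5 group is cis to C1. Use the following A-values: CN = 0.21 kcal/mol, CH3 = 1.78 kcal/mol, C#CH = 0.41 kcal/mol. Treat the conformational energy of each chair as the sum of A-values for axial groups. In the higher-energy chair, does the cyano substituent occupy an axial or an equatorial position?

equatorial

Chair I (cyano axial, methyl equatorial, ethynyl axial): E = 0.62 kcal/mol.
Chair II (cyano equatorial, methyl axial, ethynyl equatorial): E = 1.78 kcal/mol.
Chair II is the less stable (higher-energy) conformer, and in that chair the cyano group is equatorial.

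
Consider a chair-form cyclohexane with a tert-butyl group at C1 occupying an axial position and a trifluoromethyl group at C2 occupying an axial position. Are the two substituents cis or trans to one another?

C1 and C2 have opposite parity, so their axial bonds point in opposite directions.
With opposite-parity carbons, two substituents on the same face are one axial and one equatorial; opposite faces give both axial or both equatorial.
Here the groups are axial/axial → opposite face → trans.

trans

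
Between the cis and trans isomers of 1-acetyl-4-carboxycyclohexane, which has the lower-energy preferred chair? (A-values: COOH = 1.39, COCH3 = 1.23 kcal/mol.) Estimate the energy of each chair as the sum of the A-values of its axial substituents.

trans

At 1,4 positions (parity opposite): cis → (a,e or e,a); trans → (e,e or a,a).
Best chair for cis: E = 1.23 kcal/mol; best chair for trans: E = 0.00 kcal/mol.
The trans isomer is lower by 1.23 kcal/mol.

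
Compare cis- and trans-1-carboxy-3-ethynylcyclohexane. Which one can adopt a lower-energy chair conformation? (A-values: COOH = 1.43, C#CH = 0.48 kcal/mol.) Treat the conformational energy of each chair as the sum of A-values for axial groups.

At 1,3 positions (parity same): cis → (e,e or a,a); trans → (a,e or e,a).
Best chair for cis: E = 0.00 kcal/mol; best chair for trans: E = 0.48 kcal/mol.
The cis isomer is lower by 0.48 kcal/mol.

cis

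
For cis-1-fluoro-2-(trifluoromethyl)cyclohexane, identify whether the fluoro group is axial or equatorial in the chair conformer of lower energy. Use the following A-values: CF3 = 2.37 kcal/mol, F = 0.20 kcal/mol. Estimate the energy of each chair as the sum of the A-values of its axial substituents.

C1 and C2 have opposite parity, so for the cis isomer the two substituents are one axial and one equatorial in each chair.
Chair I (trifluoromethyl axial, fluoro equatorial): E = 2.37 kcal/mol.
Chair II (trifluoromethyl equatorial, fluoro axial): E = 0.20 kcal/mol.
Chair II is the more stable (lower-energy) conformer, and in that chair the fluoro group is axial.

axial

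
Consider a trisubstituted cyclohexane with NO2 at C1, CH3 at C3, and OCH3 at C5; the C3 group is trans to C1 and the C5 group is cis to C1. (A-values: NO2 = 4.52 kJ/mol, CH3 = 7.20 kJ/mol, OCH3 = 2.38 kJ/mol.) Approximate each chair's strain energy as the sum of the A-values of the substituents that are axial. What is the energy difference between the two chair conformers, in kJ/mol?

Chair I (nitro axial, methyl equatorial, methoxy axial): E = 6.90 kJ/mol.
Chair II (nitro equatorial, methyl axial, methoxy equatorial): E = 7.20 kJ/mol.
ΔE = 7.20 − 6.90 = 0.30 kJ/mol; chair I is more stable.

0.30 kJ/mol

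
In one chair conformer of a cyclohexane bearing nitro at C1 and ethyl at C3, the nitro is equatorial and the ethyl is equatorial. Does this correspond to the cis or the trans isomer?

cis

C1 and C3 have the same parity, so their axial bonds point in the same direction.
With same-parity carbons, two substituents on the same face are both axial or both equatorial; opposite faces give one of each.
Here the groups are equatorial/equatorial → same face → cis.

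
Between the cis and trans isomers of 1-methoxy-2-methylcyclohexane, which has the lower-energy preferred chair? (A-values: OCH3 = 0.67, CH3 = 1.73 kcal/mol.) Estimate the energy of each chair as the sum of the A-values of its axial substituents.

trans

At 1,2 positions (parity opposite): cis → (a,e or e,a); trans → (e,e or a,a).
Best chair for cis: E = 0.67 kcal/mol; best chair for trans: E = 0.00 kcal/mol.
The trans isomer is lower by 0.67 kcal/mol.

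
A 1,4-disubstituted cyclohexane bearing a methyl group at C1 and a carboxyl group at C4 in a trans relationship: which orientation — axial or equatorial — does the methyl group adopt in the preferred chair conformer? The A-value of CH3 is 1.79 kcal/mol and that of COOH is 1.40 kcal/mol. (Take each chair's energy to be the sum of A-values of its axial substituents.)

equatorial

C1 and C4 have opposite parity, so for the trans isomer the two substituents are e,e in one chair and a,a in the other.
Chair I (methyl axial, carboxyl axial): E = 3.19 kcal/mol.
Chair II (methyl equatorial, carboxyl equatorial): E = 0.00 kcal/mol.
Chair II is the more stable (lower-energy) conformer, and in that chair the methyl group is equatorial.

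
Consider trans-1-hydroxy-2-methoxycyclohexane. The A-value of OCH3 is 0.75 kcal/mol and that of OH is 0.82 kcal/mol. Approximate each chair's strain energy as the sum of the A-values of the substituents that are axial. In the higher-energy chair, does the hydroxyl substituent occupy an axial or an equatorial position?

C1 and C2 have opposite parity, so for the trans isomer the two substituents are e,e in one chair and a,a in the other.
Chair I (methoxy axial, hydroxyl axial): E = 1.57 kcal/mol.
Chair II (methoxy equatorial, hydroxyl equatorial): E = 0.00 kcal/mol.
Chair I is the less stable (higher-energy) conformer, and in that chair the hydroxyl group is axial.

axial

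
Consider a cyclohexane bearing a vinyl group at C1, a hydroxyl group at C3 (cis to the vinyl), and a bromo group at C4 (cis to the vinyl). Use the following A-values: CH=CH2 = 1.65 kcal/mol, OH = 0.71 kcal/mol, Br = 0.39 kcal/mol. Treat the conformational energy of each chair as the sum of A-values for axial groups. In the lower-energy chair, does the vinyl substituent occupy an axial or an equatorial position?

Chair I (vinyl axial, hydroxyl axial, bromo equatorial): E = 2.36 kcal/mol.
Chair II (vinyl equatorial, hydroxyl equatorial, bromo axial): E = 0.39 kcal/mol.
Chair II is the more stable (lower-energy) conformer, and in that chair the vinyl group is equatorial.

equatorial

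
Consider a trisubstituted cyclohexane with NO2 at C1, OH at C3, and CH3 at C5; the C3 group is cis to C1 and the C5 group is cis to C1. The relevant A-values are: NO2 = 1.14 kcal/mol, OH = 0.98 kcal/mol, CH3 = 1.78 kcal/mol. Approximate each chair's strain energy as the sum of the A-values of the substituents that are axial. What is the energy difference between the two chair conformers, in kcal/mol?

Chair I (nitro axial, hydroxyl axial, methyl axial): E = 3.90 kcal/mol.
Chair II (nitro equatorial, hydroxyl equatorial, methyl equatorial): E = 0.00 kcal/mol.
ΔE = 3.90 − 0.00 = 3.90 kcal/mol; chair II is more stable.

3.90 kcal/mol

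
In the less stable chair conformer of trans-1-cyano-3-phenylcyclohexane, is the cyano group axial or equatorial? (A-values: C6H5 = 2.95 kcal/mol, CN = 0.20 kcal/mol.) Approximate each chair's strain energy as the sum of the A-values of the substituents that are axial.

equatorial

C1 and C3 have the same parity, so for the trans isomer the two substituents are one axial and one equatorial in each chair.
Chair I (phenyl axial, cyano equatorial): E = 2.95 kcal/mol.
Chair II (phenyl equatorial, cyano axial): E = 0.20 kcal/mol.
Chair I is the less stable (higher-energy) conformer, and in that chair the cyano group is equatorial.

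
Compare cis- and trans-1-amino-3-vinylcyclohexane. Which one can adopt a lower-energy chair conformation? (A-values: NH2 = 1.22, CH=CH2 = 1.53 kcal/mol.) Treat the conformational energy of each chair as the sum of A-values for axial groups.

cis

At 1,3 positions (parity same): cis → (e,e or a,a); trans → (a,e or e,a).
Best chair for cis: E = 0.00 kcal/mol; best chair for trans: E = 1.22 kcal/mol.
The cis isomer is lower by 1.22 kcal/mol.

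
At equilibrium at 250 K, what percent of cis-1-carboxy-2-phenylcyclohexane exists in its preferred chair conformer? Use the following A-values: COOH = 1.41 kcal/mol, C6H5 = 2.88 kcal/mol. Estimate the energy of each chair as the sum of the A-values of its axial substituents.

C1 and C2 have opposite parity, so for the cis isomer the two substituents are one axial and one equatorial in each chair.
Chair I (carboxyl axial, phenyl equatorial): E = 1.41 kcal/mol; chair II (carboxyl equatorial, phenyl axial): E = 2.88 kcal/mol.
ΔG = 1.47 kcal/mol between the two chairs.
K = exp(ΔG/RT) with R = 1.987×10⁻³ kcal mol⁻¹ K⁻¹ and T = 250 K gives K ≈ 19.3.
Fraction in the lower-energy chair = K/(K+1) = 95.1%.

95.1%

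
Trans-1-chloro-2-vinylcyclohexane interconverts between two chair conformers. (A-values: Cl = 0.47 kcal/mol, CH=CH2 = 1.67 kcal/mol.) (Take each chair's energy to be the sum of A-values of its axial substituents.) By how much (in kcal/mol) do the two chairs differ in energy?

C1 and C2 have opposite parity, so for the trans isomer the two substituents are e,e in one chair and a,a in the other.
Chair I (chloro axial, vinyl axial): E = 2.14 kcal/mol.
Chair II (chloro equatorial, vinyl equatorial): E = 0.00 kcal/mol.
ΔE = 2.14 − 0.00 = 2.14 kcal/mol; chair II is more stable.

2.14 kcal/mol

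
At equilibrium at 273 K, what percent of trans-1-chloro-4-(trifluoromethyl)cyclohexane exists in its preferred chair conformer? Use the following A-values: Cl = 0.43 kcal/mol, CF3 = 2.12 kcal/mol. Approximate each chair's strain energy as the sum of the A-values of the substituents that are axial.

C1 and C4 have opposite parity, so for the trans isomer the two substituents are e,e in one chair and a,a in the other.
Chair I (chloro axial, trifluoromethyl axial): E = 2.55 kcal/mol; chair II (chloro equatorial, trifluoromethyl equatorial): E = 0.00 kcal/mol.
ΔG = 2.55 kcal/mol between the two chairs.
K = exp(ΔG/RT) with R = 1.987×10⁻³ kcal mol⁻¹ K⁻¹ and T = 273 K gives K ≈ 110.
Fraction in the lower-energy chair = K/(K+1) = 99.1%.

99.1%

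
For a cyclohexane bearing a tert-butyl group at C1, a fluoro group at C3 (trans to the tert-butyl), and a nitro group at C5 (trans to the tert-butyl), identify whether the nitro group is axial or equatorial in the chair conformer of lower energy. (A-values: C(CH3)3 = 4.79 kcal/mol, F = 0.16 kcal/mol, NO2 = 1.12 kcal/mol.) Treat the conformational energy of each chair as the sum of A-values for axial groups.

Chair I (tert-butyl axial, fluoro equatorial, nitro equatorial): E = 4.79 kcal/mol.
Chair II (tert-butyl equatorial, fluoro axial, nitro axial): E = 1.28 kcal/mol.
Chair II is the more stable (lower-energy) conformer, and in that chair the nitro group is axial.

axial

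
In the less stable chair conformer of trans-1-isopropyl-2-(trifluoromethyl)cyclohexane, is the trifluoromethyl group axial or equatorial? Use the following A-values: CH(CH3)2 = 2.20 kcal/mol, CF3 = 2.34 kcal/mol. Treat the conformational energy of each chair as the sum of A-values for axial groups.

C1 and C2 have opposite parity, so for the trans isomer the two substituents are e,e in one chair and a,a in the other.
Chair I (isopropyl axial, trifluoromethyl axial): E = 4.54 kcal/mol.
Chair II (isopropyl equatorial, trifluoromethyl equatorial): E = 0.00 kcal/mol.
Chair I is the less stable (higher-energy) conformer, and in that chair the trifluoromethyl group is axial.

axial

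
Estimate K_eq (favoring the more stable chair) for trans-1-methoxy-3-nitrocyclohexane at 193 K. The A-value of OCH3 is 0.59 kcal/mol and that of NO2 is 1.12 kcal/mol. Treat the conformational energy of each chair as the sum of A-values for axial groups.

C1 and C3 have the same parity, so for the trans isomer the two substituents are one axial and one equatorial in each chair.
Chair I (methoxy axial, nitro equatorial): E = 0.59 kcal/mol; chair II (methoxy equatorial, nitro axial): E = 1.12 kcal/mol.
ΔG = 0.53 kcal/mol between the two chairs.
K = exp(ΔG/RT) with R = 1.987×10⁻³ kcal mol⁻¹ K⁻¹ and T = 193 K gives K ≈ 3.98.

K ≈ 3.98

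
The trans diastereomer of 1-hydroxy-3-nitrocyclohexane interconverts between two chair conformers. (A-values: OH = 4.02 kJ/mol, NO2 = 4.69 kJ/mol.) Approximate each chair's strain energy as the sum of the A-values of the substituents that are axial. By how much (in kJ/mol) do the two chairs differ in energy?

0.67 kJ/mol

C1 and C3 have the same parity, so for the trans isomer the two substituents are one axial and one equatorial in each chair.
Chair I (hydroxyl axial, nitro equatorial): E = 4.02 kJ/mol.
Chair II (hydroxyl equatorial, nitro axial): E = 4.69 kJ/mol.
ΔE = 4.69 − 4.02 = 0.67 kJ/mol; chair I is more stable.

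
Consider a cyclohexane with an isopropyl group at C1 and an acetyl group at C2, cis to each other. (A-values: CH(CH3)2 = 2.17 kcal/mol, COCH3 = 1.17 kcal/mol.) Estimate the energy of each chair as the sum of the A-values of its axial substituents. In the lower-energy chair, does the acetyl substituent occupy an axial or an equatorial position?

axial

C1 and C2 have opposite parity, so for the cis isomer the two substituents are one axial and one equatorial in each chair.
Chair I (isopropyl axial, acetyl equatorial): E = 2.17 kcal/mol.
Chair II (isopropyl equatorial, acetyl axial): E = 1.17 kcal/mol.
Chair II is the more stable (lower-energy) conformer, and in that chair the acetyl group is axial.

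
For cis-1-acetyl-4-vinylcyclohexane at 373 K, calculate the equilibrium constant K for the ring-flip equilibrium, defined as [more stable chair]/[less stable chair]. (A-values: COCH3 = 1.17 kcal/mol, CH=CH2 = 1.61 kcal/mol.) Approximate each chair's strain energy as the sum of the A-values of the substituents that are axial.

C1 and C4 have opposite parity, so for the cis isomer the two substituents are one axial and one equatorial in each chair.
Chair I (acetyl axial, vinyl equatorial): E = 1.17 kcal/mol; chair II (acetyl equatorial, vinyl axial): E = 1.61 kcal/mol.
ΔG = 0.44 kcal/mol between the two chairs.
K = exp(ΔG/RT) with R = 1.987×10⁻³ kcal mol⁻¹ K⁻¹ and T = 373 K gives K ≈ 1.81.

K ≈ 1.81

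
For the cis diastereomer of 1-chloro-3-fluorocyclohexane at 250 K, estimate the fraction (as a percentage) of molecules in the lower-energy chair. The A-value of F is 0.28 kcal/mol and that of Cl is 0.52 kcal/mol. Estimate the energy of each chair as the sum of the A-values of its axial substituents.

83.3%

C1 and C3 have the same parity, so for the cis isomer the two substituents are e,e in one chair and a,a in the other.
Chair I (fluoro axial, chloro axial): E = 0.80 kcal/mol; chair II (fluoro equatorial, chloro equatorial): E = 0.00 kcal/mol.
ΔG = 0.80 kcal/mol between the two chairs.
K = exp(ΔG/RT) with R = 1.987×10⁻³ kcal mol⁻¹ K⁻¹ and T = 250 K gives K ≈ 5.01.
Fraction in the lower-energy chair = K/(K+1) = 83.3%.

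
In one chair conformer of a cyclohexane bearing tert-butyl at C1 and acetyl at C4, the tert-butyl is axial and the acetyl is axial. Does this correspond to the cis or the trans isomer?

C1 and C4 have opposite parity, so their axial bonds point in opposite directions.
With opposite-parity carbons, two substituents on the same face are one axial and one equatorial; opposite faces give both axial or both equatorial.
Here the groups are axial/axial → opposite face → trans.

trans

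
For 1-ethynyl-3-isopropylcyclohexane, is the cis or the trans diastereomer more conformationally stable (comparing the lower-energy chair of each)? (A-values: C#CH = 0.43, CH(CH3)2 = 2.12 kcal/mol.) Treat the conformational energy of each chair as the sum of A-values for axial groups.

At 1,3 positions (parity same): cis → (e,e or a,a); trans → (a,e or e,a).
Best chair for cis: E = 0.00 kcal/mol; best chair for trans: E = 0.43 kcal/mol.
The cis isomer is lower by 0.43 kcal/mol.

cis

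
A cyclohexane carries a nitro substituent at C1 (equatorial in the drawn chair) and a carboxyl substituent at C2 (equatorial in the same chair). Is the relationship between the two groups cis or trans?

trans

C1 and C2 have opposite parity, so their axial bonds point in opposite directions.
With opposite-parity carbons, two substituents on the same face are one axial and one equatorial; opposite faces give both axial or both equatorial.
Here the groups are equatorial/equatorial → opposite face → trans.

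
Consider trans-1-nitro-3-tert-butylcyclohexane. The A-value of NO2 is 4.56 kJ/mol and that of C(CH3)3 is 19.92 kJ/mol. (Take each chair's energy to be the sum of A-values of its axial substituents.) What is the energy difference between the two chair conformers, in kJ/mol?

C1 and C3 have the same parity, so for the trans isomer the two substituents are one axial and one equatorial in each chair.
Chair I (nitro axial, tert-butyl equatorial): E = 4.56 kJ/mol.
Chair II (nitro equatorial, tert-butyl axial): E = 19.92 kJ/mol.
ΔE = 19.92 − 4.56 = 15.36 kJ/mol; chair I is more stable.

15.36 kJ/mol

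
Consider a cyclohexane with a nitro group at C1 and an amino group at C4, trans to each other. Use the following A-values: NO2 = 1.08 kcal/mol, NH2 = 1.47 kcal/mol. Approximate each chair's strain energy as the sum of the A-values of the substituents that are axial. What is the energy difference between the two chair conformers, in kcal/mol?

2.55 kcal/mol

C1 and C4 have opposite parity, so for the trans isomer the two substituents are e,e in one chair and a,a in the other.
Chair I (nitro axial, amino axial): E = 2.55 kcal/mol.
Chair II (nitro equatorial, amino equatorial): E = 0.00 kcal/mol.
ΔE = 2.55 − 0.00 = 2.55 kcal/mol; chair II is more stable.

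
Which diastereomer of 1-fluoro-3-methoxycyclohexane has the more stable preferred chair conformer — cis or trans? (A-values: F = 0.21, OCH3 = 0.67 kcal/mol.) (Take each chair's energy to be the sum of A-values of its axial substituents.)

cis

At 1,3 positions (parity same): cis → (e,e or a,a); trans → (a,e or e,a).
Best chair for cis: E = 0.00 kcal/mol; best chair for trans: E = 0.21 kcal/mol.
The cis isomer is lower by 0.21 kcal/mol.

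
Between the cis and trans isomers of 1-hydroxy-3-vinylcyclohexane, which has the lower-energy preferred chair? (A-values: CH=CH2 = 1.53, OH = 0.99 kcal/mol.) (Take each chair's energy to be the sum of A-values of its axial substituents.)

cis

At 1,3 positions (parity same): cis → (e,e or a,a); trans → (a,e or e,a).
Best chair for cis: E = 0.00 kcal/mol; best chair for trans: E = 0.99 kcal/mol.
The cis isomer is lower by 0.99 kcal/mol.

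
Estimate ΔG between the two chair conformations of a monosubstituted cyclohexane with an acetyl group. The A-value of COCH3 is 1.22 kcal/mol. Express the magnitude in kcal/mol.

A monosubstituted cyclohexane has one chair with the acetyl group axial (E = A = 1.22 kcal/mol) and one with it equatorial (E = 0).
ΔE = 1.22 − 0 = 1.22 kcal/mol.

1.22 kcal/mol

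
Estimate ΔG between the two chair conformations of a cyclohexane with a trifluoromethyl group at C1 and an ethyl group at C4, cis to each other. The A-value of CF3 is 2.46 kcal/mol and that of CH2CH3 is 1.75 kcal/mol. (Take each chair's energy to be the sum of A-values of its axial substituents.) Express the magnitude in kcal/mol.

C1 and C4 have opposite parity, so for the cis isomer the two substituents are one axial and one equatorial in each chair.
Chair I (trifluoromethyl axial, ethyl equatorial): E = 2.46 kcal/mol.
Chair II (trifluoromethyl equatorial, ethyl axial): E = 1.75 kcal/mol.
ΔE = 2.46 − 1.75 = 0.71 kcal/mol; chair II is more stable.

0.71 kcal/mol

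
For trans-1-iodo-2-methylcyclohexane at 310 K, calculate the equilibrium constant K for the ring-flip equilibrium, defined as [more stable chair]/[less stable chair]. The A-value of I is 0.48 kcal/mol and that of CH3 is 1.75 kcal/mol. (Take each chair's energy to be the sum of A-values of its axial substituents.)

C1 and C2 have opposite parity, so for the trans isomer the two substituents are e,e in one chair and a,a in the other.
Chair I (iodo axial, methyl axial): E = 2.23 kcal/mol; chair II (iodo equatorial, methyl equatorial): E = 0.00 kcal/mol.
ΔG = 2.23 kcal/mol between the two chairs.
K = exp(ΔG/RT) with R = 1.987×10⁻³ kcal mol⁻¹ K⁻¹ and T = 310 K gives K ≈ 37.3.

K ≈ 37.3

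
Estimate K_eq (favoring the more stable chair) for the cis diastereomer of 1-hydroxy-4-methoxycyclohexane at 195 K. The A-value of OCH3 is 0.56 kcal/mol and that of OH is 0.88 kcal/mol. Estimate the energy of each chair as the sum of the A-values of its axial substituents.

K ≈ 2.28

C1 and C4 have opposite parity, so for the cis isomer the two substituents are one axial and one equatorial in each chair.
Chair I (methoxy axial, hydroxyl equatorial): E = 0.56 kcal/mol; chair II (methoxy equatorial, hydroxyl axial): E = 0.88 kcal/mol.
ΔG = 0.32 kcal/mol between the two chairs.
K = exp(ΔG/RT) with R = 1.987×10⁻³ kcal mol⁻¹ K⁻¹ and T = 195 K gives K ≈ 2.28.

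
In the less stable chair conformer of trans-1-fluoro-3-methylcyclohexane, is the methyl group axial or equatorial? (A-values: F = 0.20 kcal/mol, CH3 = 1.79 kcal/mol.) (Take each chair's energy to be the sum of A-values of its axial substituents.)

C1 and C3 have the same parity, so for the trans isomer the two substituents are one axial and one equatorial in each chair.
Chair I (fluoro axial, methyl equatorial): E = 0.20 kcal/mol.
Chair II (fluoro equatorial, methyl axial): E = 1.79 kcal/mol.
Chair II is the less stable (higher-energy) conformer, and in that chair the methyl group is axial.

axial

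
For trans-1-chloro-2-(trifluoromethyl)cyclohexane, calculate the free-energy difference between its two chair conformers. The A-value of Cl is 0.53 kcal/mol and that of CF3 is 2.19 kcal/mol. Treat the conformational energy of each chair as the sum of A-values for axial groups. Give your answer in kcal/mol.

C1 and C2 have opposite parity, so for the trans isomer the two substituents are e,e in one chair and a,a in the other.
Chair I (chloro axial, trifluoromethyl axial): E = 2.72 kcal/mol.
Chair II (chloro equatorial, trifluoromethyl equatorial): E = 0.00 kcal/mol.
ΔE = 2.72 − 0.00 = 2.72 kcal/mol; chair II is more stable.

2.72 kcal/mol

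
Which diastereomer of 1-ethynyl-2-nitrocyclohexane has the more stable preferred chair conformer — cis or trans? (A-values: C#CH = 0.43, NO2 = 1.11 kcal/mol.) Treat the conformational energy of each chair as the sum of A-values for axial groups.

At 1,2 positions (parity opposite): cis → (a,e or e,a); trans → (e,e or a,a).
Best chair for cis: E = 0.43 kcal/mol; best chair for trans: E = 0.00 kcal/mol.
The trans isomer is lower by 0.43 kcal/mol.

trans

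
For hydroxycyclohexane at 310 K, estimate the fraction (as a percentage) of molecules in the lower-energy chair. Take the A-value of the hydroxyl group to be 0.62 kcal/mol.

One chair has the hydroxyl group axial (E = 0.62 kcal/mol) and the other has it equatorial (E = 0).
ΔG = 0.62 kcal/mol between the two chairs.
K = exp(ΔG/RT) with R = 1.987×10⁻³ kcal mol⁻¹ K⁻¹ and T = 310 K gives K ≈ 2.74.
Fraction in the lower-energy chair = K/(K+1) = 73.2%.

73.2%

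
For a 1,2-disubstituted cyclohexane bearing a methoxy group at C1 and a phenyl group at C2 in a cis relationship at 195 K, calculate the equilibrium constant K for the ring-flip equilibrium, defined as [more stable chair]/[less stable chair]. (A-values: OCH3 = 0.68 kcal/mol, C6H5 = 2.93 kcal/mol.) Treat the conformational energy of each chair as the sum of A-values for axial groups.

C1 and C2 have opposite parity, so for the cis isomer the two substituents are one axial and one equatorial in each chair.
Chair I (methoxy axial, phenyl equatorial): E = 0.68 kcal/mol; chair II (methoxy equatorial, phenyl axial): E = 2.93 kcal/mol.
ΔG = 2.25 kcal/mol between the two chairs.
K = exp(ΔG/RT) with R = 1.987×10⁻³ kcal mol⁻¹ K⁻¹ and T = 195 K gives K ≈ 333.

K ≈ 333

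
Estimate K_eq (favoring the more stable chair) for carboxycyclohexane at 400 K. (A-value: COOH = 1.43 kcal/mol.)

One chair has the carboxyl group axial (E = 1.43 kcal/mol) and the other has it equatorial (E = 0).
ΔG = 1.43 kcal/mol between the two chairs.
K = exp(ΔG/RT) with R = 1.987×10⁻³ kcal mol⁻¹ K⁻¹ and T = 400 K gives K ≈ 6.04.

K ≈ 6.04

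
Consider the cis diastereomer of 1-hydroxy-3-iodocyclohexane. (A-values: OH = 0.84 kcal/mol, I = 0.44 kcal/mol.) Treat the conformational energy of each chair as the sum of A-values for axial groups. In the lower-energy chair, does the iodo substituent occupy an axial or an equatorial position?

equatorial

C1 and C3 have the same parity, so for the cis isomer the two substituents are e,e in one chair and a,a in the other.
Chair I (hydroxyl axial, iodo axial): E = 1.28 kcal/mol.
Chair II (hydroxyl equatorial, iodo equatorial): E = 0.00 kcal/mol.
Chair II is the more stable (lower-energy) conformer, and in that chair the iodo group is equatorial.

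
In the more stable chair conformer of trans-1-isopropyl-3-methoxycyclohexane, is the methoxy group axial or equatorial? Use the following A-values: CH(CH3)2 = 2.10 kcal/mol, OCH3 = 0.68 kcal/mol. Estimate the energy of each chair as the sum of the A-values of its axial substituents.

C1 and C3 have the same parity, so for the trans isomer the two substituents are one axial and one equatorial in each chair.
Chair I (isopropyl axial, methoxy equatorial): E = 2.10 kcal/mol.
Chair II (isopropyl equatorial, methoxy axial): E = 0.68 kcal/mol.
Chair II is the more stable (lower-energy) conformer, and in that chair the methoxy group is axial.

axial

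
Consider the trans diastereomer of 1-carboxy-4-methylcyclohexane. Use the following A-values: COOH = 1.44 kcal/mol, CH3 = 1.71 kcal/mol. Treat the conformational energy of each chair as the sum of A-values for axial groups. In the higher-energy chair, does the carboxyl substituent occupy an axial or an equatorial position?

C1 and C4 have opposite parity, so for the trans isomer the two substituents are e,e in one chair and a,a in the other.
Chair I (carboxyl axial, methyl axial): E = 3.15 kcal/mol.
Chair II (carboxyl equatorial, methyl equatorial): E = 0.00 kcal/mol.
Chair I is the less stable (higher-energy) conformer, and in that chair the carboxyl group is axial.

axial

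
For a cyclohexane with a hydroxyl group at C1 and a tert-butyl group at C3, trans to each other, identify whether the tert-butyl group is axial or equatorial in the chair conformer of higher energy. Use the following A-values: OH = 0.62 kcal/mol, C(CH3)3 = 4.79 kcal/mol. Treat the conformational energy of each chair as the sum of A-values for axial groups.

C1 and C3 have the same parity, so for the trans isomer the two substituents are one axial and one equatorial in each chair.
Chair I (hydroxyl axial, tert-butyl equatorial): E = 0.62 kcal/mol.
Chair II (hydroxyl equatorial, tert-butyl axial): E = 4.79 kcal/mol.
Chair II is the less stable (higher-energy) conformer, and in that chair the tert-butyl group is axial.

axial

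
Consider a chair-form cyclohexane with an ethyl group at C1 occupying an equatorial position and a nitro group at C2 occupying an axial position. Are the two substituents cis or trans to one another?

cis

C1 and C2 have opposite parity, so their axial bonds point in opposite directions.
With opposite-parity carbons, two substituents on the same face are one axial and one equatorial; opposite faces give both axial or both equatorial.
Here the groups are equatorial/axial → same face → cis.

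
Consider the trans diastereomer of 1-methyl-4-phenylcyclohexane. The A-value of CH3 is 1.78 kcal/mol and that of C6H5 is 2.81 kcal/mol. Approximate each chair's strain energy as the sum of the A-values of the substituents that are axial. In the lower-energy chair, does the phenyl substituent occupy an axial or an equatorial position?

equatorial

C1 and C4 have opposite parity, so for the trans isomer the two substituents are e,e in one chair and a,a in the other.
Chair I (methyl axial, phenyl axial): E = 4.59 kcal/mol.
Chair II (methyl equatorial, phenyl equatorial): E = 0.00 kcal/mol.
Chair II is the more stable (lower-energy) conformer, and in that chair the phenyl group is equatorial.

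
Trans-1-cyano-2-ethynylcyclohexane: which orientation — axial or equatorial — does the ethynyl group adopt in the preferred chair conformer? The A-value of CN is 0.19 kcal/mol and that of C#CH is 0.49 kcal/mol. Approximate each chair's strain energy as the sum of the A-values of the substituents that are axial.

C1 and C2 have opposite parity, so for the trans isomer the two substituents are e,e in one chair and a,a in the other.
Chair I (cyano axial, ethynyl axial): E = 0.68 kcal/mol.
Chair II (cyano equatorial, ethynyl equatorial): E = 0.00 kcal/mol.
Chair II is the more stable (lower-energy) conformer, and in that chair the ethynyl group is equatorial.

equatorial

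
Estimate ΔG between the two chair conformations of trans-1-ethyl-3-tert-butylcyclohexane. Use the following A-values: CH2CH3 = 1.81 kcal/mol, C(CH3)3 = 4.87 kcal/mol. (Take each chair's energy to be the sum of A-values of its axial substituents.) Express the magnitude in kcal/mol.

C1 and C3 have the same parity, so for the trans isomer the two substituents are one axial and one equatorial in each chair.
Chair I (ethyl axial, tert-butyl equatorial): E = 1.81 kcal/mol.
Chair II (ethyl equatorial, tert-butyl axial): E = 4.87 kcal/mol.
ΔE = 4.87 − 1.81 = 3.06 kcal/mol; chair I is more stable.

3.06 kcal/mol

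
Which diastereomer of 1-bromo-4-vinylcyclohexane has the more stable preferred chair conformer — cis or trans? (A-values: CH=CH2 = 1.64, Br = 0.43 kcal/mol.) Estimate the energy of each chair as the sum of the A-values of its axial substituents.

trans

At 1,4 positions (parity opposite): cis → (a,e or e,a); trans → (e,e or a,a).
Best chair for cis: E = 0.43 kcal/mol; best chair for trans: E = 0.00 kcal/mol.
The trans isomer is lower by 0.43 kcal/mol.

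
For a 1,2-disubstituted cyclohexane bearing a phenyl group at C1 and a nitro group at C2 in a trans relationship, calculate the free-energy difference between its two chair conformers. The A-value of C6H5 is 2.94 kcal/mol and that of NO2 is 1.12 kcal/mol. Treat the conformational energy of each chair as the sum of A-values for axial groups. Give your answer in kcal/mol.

C1 and C2 have opposite parity, so for the trans isomer the two substituents are e,e in one chair and a,a in the other.
Chair I (phenyl axial, nitro axial): E = 4.06 kcal/mol.
Chair II (phenyl equatorial, nitro equatorial): E = 0.00 kcal/mol.
ΔE = 4.06 − 0.00 = 4.06 kcal/mol; chair II is more stable.

4.06 kcal/mol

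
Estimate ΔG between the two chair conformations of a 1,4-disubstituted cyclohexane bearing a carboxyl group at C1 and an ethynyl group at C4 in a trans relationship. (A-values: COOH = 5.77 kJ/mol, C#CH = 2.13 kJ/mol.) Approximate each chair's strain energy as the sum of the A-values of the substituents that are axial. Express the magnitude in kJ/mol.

7.90 kJ/mol

C1 and C4 have opposite parity, so for the trans isomer the two substituents are e,e in one chair and a,a in the other.
Chair I (carboxyl axial, ethynyl axial): E = 7.90 kJ/mol.
Chair II (carboxyl equatorial, ethynyl equatorial): E = 0.00 kJ/mol.
ΔE = 7.90 − 0.00 = 7.90 kJ/mol; chair II is more stable.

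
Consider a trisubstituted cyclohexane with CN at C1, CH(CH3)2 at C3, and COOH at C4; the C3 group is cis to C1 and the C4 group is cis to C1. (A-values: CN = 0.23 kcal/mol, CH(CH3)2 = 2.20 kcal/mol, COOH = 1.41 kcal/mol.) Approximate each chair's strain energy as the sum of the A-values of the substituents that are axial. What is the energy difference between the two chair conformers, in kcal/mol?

Chair I (cyano axial, isopropyl axial, carboxyl equatorial): E = 2.43 kcal/mol.
Chair II (cyano equatorial, isopropyl equatorial, carboxyl axial): E = 1.41 kcal/mol.
ΔE = 2.43 − 1.41 = 1.02 kcal/mol; chair II is more stable.

1.02 kcal/mol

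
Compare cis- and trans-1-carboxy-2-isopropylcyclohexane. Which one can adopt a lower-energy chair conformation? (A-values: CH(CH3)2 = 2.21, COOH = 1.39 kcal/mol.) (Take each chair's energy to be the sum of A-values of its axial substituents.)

trans

At 1,2 positions (parity opposite): cis → (a,e or e,a); trans → (e,e or a,a).
Best chair for cis: E = 1.39 kcal/mol; best chair for trans: E = 0.00 kcal/mol.
The trans isomer is lower by 1.39 kcal/mol.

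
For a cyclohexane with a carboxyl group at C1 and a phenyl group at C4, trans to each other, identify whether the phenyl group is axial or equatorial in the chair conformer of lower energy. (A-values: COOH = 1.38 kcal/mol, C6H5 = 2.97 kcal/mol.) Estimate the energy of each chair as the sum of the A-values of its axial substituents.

C1 and C4 have opposite parity, so for the trans isomer the two substituents are e,e in one chair and a,a in the other.
Chair I (carboxyl axial, phenyl axial): E = 4.35 kcal/mol.
Chair II (carboxyl equatorial, phenyl equatorial): E = 0.00 kcal/mol.
Chair II is the more stable (lower-energy) conformer, and in that chair the phenyl group is equatorial.

equatorial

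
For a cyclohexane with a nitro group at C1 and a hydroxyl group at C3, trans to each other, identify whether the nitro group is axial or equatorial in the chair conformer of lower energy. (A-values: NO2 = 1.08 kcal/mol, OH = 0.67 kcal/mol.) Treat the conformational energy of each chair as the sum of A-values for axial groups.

C1 and C3 have the same parity, so for the trans isomer the two substituents are one axial and one equatorial in each chair.
Chair I (nitro axial, hydroxyl equatorial): E = 1.08 kcal/mol.
Chair II (nitro equatorial, hydroxyl axial): E = 0.67 kcal/mol.
Chair II is the more stable (lower-energy) conformer, and in that chair the nitro group is equatorial.

equatorial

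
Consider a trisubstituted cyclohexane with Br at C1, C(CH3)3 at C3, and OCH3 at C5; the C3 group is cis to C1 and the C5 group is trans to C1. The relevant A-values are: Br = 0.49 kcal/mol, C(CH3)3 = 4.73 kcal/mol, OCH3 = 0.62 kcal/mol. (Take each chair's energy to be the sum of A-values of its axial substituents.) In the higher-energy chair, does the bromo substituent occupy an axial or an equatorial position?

Chair I (bromo axial, tert-butyl axial, methoxy equatorial): E = 5.22 kcal/mol.
Chair II (bromo equatorial, tert-butyl equatorial, methoxy axial): E = 0.62 kcal/mol.
Chair I is the less stable (higher-energy) conformer, and in that chair the bromo group is axial.

axial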